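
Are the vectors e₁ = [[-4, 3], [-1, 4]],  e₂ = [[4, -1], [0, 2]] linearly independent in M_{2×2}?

linearly independent

Take coordinates with respect to the standard basis {E₁₁, E₁₂, E₂₁, E₂₂}.
Row-reduce the matrix whose columns are e₁, e₂.
The reduction yields 2 nonzero rows, so the rank is 2.
Since rank = 2 (the number of vectors), the set is linearly independent.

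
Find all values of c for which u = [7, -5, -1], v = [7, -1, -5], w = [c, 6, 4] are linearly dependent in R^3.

c = -35/3

The vectors are dependent exactly when the determinant of the matrix with rows u, v, w vanishes.
The determinant works out to 24*c + 280.
Solving 24*c + 280 = 0 yields c = -35/3.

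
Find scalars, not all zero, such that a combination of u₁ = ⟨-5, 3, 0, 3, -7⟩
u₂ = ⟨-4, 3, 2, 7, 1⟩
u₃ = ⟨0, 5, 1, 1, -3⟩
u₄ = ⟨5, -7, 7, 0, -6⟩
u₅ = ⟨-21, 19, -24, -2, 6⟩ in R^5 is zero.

2u₁ - u₂ - u₃ - 3u₄ - u₅ = 0

Row-reduce the matrix with u₁, u₂, u₃, u₄, u₅ as columns; the null space gives the coefficients.
One solution (up to scaling) is (2, -1, -1, -3, -1).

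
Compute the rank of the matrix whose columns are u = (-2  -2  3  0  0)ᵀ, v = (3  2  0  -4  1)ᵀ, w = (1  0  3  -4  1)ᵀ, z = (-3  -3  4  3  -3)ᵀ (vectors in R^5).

Row-reduce the 4×5 matrix with these as rows.
There are 3 pivot columns, so rank = 3.

3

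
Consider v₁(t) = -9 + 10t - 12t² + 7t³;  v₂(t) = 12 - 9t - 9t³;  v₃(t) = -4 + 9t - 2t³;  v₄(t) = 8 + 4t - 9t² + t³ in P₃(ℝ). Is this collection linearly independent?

linearly independent

Take coordinates with respect to the standard basis {1, t, …, t³}.
Form the 4×4 matrix with these as columns; its determinant is -11331.
A nonzero determinant means the columns are linearly independent.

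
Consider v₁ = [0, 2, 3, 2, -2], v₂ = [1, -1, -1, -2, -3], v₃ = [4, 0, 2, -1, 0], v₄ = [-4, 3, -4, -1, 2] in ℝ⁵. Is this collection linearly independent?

linearly independent

Place the vectors as rows of a 4×5 matrix and reduce to echelon form.
The reduction yields 4 nonzero rows, so the rank is 4.
Since rank = 4 (the number of vectors), the set is linearly independent.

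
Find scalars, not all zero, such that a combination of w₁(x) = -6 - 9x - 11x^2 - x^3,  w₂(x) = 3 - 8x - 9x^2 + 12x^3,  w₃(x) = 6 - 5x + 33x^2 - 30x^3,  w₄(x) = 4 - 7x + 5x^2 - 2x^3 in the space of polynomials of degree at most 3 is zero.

2w₂ + w₃ - 3w₄ = 0

Pass to coordinate vectors relative to the basis {1, x, …, x^3}.
Solve the homogeneous system with w₁, w₂, w₃, w₄ as columns by row-reducing the coefficient matrix.
One solution (up to scaling) is (0, 2, 1, -3).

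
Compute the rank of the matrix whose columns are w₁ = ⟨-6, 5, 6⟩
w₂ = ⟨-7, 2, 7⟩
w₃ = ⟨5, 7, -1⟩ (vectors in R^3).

Apply Gaussian elimination to the matrix whose rows are w₁, w₂, w₃.
There are 3 pivot columns, so rank = 3.

rank 3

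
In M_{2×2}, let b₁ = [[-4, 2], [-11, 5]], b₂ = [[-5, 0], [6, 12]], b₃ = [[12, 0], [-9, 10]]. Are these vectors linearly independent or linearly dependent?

Take coordinates with respect to the standard basis {E₁₁, E₁₂, E₂₁, E₂₂}.
Row-reduce the matrix whose columns are b₁, b₂, b₃.
The reduction yields 3 nonzero rows, so the rank is 3.
Since rank = 3 (the number of vectors), the set is linearly independent.

linearly independent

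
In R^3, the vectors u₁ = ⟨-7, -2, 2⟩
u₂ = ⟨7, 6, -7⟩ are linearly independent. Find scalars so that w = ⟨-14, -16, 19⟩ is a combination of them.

w = -u₁ - 3u₂

Set up the augmented matrix [u₁ | u₂ | w] and row-reduce.
The system has the unique solution (a₁, a₂) = (-1, -3).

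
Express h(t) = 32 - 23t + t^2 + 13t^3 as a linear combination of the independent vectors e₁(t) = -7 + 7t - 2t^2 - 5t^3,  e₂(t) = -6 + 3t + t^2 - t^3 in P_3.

h = -2e₁ - 3e₂

Work in coordinates with respect to the standard basis {1, t, …, t^3}.
Since e₁, e₂ are independent, the coefficients expressing h are uniquely determined by a linear system.
The system has the unique solution (α₁, α₂) = (-2, -3).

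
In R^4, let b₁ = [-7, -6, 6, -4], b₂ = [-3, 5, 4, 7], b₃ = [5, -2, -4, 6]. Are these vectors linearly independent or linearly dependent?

Row-reduce the matrix whose columns are b₁, b₂, b₃.
The reduction yields 3 nonzero rows, so the rank is 3.
Since rank = 3 (the number of vectors), the set is linearly independent.

linearly independent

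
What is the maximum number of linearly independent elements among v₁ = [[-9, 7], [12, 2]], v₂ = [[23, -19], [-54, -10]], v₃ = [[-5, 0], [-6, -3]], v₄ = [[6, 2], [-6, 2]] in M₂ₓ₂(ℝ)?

3

Use coordinates relative to {E₁₁, E₁₂, E₂₁, E₂₂}.
Apply Gaussian elimination to the matrix whose rows are v₁, v₂, v₃, v₄.
The echelon form has 3 nonzero rows, so the rank is 3.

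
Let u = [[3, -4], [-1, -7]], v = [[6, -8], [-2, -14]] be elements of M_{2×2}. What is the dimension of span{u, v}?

Pass to coordinate vectors with respect to the basis {E₁₁, E₁₂, E₂₁, E₂₂}.
Put the 4×2 matrix [u|v] into echelon form.
Exactly 1 pivot survives; hence the rank is 1.

dim = 1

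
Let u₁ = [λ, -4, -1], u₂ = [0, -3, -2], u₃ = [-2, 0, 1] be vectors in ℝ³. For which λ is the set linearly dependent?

λ = -10/3

The set is linearly dependent precisely when det[u₁; u₂; u₃] = 0.
Cofactor expansion gives det = -3*λ - 10.
Solving -3*λ - 10 = 0 yields λ = -10/3.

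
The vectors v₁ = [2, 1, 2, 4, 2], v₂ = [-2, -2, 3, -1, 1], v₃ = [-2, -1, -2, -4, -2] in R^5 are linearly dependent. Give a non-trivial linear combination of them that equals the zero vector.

v₁ + v₃ = 0

Row-reduce the matrix with v₁, v₂, v₃ as columns; the null space gives the coefficients.
The free variable yields coefficients (1, 0, 1) (any nonzero multiple also works).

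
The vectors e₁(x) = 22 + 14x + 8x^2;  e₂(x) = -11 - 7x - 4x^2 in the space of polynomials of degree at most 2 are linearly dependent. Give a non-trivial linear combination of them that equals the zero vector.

e₁ + 2e₂ = 0

Take coordinates with respect to {1, x, x^2}.
Write the vectors as columns of a matrix and find a nonzero vector in its null space.
The free variable yields coefficients (1, 2) (any nonzero multiple also works).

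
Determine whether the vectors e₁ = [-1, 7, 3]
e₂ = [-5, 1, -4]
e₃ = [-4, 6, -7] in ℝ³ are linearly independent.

linearly independent

Place the vectors as rows of a 3×3 matrix and reduce to echelon form.
The reduction yields 3 nonzero rows, so the rank is 3.
Since rank = 3 (the number of vectors), the set is linearly independent.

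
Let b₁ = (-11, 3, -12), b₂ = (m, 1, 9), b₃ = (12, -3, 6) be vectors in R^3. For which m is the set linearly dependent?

m = -35/6

Place the vectors as rows of a 3×3 matrix; dependence ⇔ determinant zero.
Expanding, det = 18*m + 105.
This vanishes exactly when m = -35/6.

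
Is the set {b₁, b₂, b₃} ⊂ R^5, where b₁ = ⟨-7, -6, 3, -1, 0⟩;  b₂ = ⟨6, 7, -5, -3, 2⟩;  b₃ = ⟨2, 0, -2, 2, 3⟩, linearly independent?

Row-reduce the matrix whose columns are b₁, b₂, b₃.
The reduction yields 3 nonzero rows, so the rank is 3.
Since rank = 3 (the number of vectors), the set is linearly independent.

linearly independent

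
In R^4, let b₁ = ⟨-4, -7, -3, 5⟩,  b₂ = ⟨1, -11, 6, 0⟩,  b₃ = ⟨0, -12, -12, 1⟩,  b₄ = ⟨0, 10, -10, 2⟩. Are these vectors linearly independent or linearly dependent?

linearly independent

Form the 4×4 matrix with these as columns; its determinant is -2628.
A nonzero determinant means the columns are linearly independent.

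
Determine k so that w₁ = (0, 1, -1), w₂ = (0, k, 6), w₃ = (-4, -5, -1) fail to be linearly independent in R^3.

k = -6

The vectors are dependent exactly when the determinant of the matrix with rows w₁, w₂, w₃ vanishes.
Expanding, det = -4*k - 24.
Setting this to zero gives k = -6.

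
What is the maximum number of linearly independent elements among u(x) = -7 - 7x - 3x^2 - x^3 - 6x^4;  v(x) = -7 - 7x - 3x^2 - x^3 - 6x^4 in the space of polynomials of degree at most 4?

1

Represent each element by its coordinate vector in ℝ⁵.
Apply Gaussian elimination to the matrix whose rows are u, v.
Reduction leaves 1 leading entry, giving rank 1.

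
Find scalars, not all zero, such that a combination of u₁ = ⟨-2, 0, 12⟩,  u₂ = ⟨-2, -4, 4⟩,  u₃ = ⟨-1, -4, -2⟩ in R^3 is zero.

Row-reduce the matrix with u₁, u₂, u₃ as columns; the null space gives the coefficients.
One solution (up to scaling) is (1, -2, 2).

u₁ - 2u₂ + 2u₃ = 0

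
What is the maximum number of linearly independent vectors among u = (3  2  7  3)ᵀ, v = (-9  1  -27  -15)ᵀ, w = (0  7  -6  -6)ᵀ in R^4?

Row-reduce the 3×4 matrix with these as rows.
There are 2 pivot columns, so rank = 2.

2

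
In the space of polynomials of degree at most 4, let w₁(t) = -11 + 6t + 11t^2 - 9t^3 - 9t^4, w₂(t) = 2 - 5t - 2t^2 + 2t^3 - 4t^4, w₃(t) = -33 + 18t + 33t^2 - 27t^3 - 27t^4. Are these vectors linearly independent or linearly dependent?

Write each element as a coordinate vector in ℝ⁵ using {1, t, …, t^4}.
Place the vectors as rows of a 3×5 matrix and reduce to echelon form.
The reduction yields 2 nonzero rows, so the rank is 2.
Since rank 2 < 3, the set is linearly dependent.
Indeed 3w₁ - w₃ = 0.

linearly dependent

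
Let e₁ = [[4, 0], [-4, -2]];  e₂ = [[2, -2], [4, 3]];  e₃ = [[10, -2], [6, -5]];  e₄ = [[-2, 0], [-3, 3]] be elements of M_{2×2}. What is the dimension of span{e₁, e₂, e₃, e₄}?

Pass to coordinate vectors with respect to the basis {E₁₁, E₁₂, E₂₁, E₂₂}.
Form the matrix with e₁, e₂, e₃, e₄ as columns and reduce.
There are 3 pivot columns, so rank = 3.

dim = 3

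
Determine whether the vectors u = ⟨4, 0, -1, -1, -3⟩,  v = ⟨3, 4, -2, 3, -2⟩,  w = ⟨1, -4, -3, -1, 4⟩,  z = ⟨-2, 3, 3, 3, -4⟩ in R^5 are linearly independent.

linearly independent

Place the vectors as rows of a 4×5 matrix and reduce to echelon form.
The reduction yields 4 nonzero rows, so the rank is 4.
Since rank = 4 (the number of vectors), the set is linearly independent.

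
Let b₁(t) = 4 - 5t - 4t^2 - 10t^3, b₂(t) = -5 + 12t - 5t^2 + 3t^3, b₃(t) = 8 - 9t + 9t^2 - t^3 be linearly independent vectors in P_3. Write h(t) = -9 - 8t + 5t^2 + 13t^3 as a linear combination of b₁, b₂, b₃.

h = -2b₁ - 3b₂ - 2b₃

Identify each element with its coordinate vector in ℝ⁴ via {1, t, …, t^3}.
Write h = a₁b₁ + … + a₃b₃ and equate components.
Back-substitution yields (a₁, a₂, a₃) = (-2, -3, -2).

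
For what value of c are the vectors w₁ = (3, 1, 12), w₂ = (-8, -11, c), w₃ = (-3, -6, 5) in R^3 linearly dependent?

The set is linearly dependent precisely when det[w₁; w₂; w₃] = 0.
Expanding, det = 15*c + 55.
Setting this to zero gives c = -11/3.

c = -11/3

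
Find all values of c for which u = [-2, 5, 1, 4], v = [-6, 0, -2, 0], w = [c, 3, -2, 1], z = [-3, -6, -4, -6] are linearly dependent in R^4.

c = -11/2

Place the vectors as rows of a 4×4 matrix; dependence ⇔ determinant zero.
The determinant works out to 12*c + 66.
Setting this to zero gives c = -11/2.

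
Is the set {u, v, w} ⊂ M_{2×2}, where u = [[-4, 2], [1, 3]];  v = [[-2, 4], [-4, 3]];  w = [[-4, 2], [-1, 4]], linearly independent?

linearly independent

Write each element as a coordinate vector in ℝ⁴ using {E₁₁, E₁₂, E₂₁, E₂₂}.
Row-reduce the matrix whose columns are u, v, w.
The reduction yields 3 nonzero rows, so the rank is 3.
Since rank = 3 (the number of vectors), the set is linearly independent.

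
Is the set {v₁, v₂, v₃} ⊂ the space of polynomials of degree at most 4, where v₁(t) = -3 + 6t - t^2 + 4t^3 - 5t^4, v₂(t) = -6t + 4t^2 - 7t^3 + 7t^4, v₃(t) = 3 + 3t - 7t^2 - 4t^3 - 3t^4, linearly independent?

linearly independent

Write each element as a coordinate vector in ℝ⁵ using {1, t, …, t^4}.
Place the vectors as rows of a 3×5 matrix and reduce to echelon form.
The reduction yields 3 nonzero rows, so the rank is 3.
Since rank = 3 (the number of vectors), the set is linearly independent.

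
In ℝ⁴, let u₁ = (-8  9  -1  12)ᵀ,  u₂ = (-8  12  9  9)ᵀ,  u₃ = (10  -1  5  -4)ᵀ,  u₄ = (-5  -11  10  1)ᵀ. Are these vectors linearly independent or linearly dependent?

The matrix [u₁|u₂|u₃|u₄] has determinant 16800.
A nonzero determinant means the columns are linearly independent.

linearly independent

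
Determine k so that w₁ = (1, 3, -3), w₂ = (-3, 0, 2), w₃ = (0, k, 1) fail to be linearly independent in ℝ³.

The set is linearly dependent precisely when det[w₁; w₂; w₃] = 0.
Cofactor expansion gives det = 7*k + 9.
Solving 7*k + 9 = 0 yields k = -9/7.

k = -9/7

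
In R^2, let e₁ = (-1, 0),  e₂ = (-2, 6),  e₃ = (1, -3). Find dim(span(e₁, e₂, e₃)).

dim = 2

Row-reduce the 3×2 matrix with these as rows.
Reduction leaves 2 leading entries, giving rank 2.
(With 3 elements in a 2-dimensional space the rank is at most 2.)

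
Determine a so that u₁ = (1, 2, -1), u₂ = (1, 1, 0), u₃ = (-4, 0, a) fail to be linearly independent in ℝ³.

a = -4

The vectors are dependent exactly when the determinant of the matrix with rows u₁, u₂, u₃ vanishes.
Cofactor expansion gives det = -a - 4.
Setting this to zero gives a = -4.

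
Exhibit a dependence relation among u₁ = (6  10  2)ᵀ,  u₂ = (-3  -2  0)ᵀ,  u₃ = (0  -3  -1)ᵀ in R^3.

u₁ + 2u₂ + 2u₃ = 0

Set up α₁u₁ + … + α₃u₃ = 0 and solve the homogeneous system.
One solution (up to scaling) is (1, 2, 2).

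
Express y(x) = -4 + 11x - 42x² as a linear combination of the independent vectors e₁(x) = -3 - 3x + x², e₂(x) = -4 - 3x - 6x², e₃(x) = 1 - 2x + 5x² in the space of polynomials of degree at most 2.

y = -4e₁ + 3e₂ - 4e₃

Take coordinate vectors relative to {1, x, x²}.
Since e₁, e₂, e₃ are independent, the coefficients expressing y are uniquely determined by a linear system.
The system has the unique solution (a₁, a₂, a₃) = (-4, 3, -4).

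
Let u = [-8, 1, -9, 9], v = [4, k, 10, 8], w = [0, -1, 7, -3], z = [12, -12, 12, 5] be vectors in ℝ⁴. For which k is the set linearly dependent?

k = -51/5

Dependence holds iff the 4×4 matrix [u v w z] is singular.
The determinant works out to -1000*k - 10200.
Solving -1000*k - 10200 = 0 yields k = -51/5.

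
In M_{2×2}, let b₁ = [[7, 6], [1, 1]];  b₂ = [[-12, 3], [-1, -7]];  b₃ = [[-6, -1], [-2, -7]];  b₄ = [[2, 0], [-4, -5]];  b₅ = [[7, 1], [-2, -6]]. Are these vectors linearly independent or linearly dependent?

linearly dependent

Take coordinates with respect to the standard basis {E₁₁, E₁₂, E₂₁, E₂₂}.
There are 5 vectors in a 4-dimensional space, so they cannot be linearly independent.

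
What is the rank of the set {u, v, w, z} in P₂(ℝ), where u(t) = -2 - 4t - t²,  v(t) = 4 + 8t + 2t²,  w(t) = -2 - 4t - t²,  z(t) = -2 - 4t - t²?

Represent each element by its coordinate vector in ℝ³.
Apply Gaussian elimination to the matrix whose rows are u, v, w, z.
The echelon form has 1 nonzero row, so the rank is 1.
(With 4 elements in a 3-dimensional space the rank is at most 3.)

1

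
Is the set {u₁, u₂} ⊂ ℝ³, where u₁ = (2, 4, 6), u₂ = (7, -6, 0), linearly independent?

Place the vectors as rows of a 2×3 matrix and reduce to echelon form.
The reduction yields 2 nonzero rows, so the rank is 2.
Since rank = 2 (the number of vectors), the set is linearly independent.

linearly independent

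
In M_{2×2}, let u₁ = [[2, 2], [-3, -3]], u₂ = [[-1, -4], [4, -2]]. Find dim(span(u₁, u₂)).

2

Represent each element by its coordinate vector in ℝ⁴.
Form the matrix with u₁, u₂ as columns and reduce.
The echelon form has 2 nonzero rows, so the rank is 2.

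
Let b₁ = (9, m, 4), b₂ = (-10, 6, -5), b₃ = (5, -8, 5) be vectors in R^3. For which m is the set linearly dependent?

m = -22/5

Dependence holds iff the 3×3 matrix [b₁ b₂ b₃] is singular.
Cofactor expansion gives det = 25*m + 110.
Setting this to zero gives m = -22/5.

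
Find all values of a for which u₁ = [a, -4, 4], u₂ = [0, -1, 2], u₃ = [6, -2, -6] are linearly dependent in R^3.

a = 12/5

Dependence holds iff the 3×3 matrix [u₁ u₂ u₃] is singular.
The determinant works out to 10*a - 24.
This vanishes exactly when a = 12/5.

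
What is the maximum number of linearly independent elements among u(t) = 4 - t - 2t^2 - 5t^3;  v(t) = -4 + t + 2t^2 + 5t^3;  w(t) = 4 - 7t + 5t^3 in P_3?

2

Pass to coordinate vectors with respect to the basis {1, t, …, t^3}.
Row-reduce the 3×4 matrix with these as rows.
There are 2 pivot columns, so rank = 2.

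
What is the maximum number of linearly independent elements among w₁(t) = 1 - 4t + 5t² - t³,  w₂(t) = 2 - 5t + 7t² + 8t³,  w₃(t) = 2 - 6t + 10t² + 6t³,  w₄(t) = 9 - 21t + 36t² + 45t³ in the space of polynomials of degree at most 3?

Represent each element by its coordinate vector in ℝ⁴.
Put the 4×4 matrix [w₁|w₂|w₃|w₄] into echelon form.
There are 3 pivot columns, so rank = 3.

3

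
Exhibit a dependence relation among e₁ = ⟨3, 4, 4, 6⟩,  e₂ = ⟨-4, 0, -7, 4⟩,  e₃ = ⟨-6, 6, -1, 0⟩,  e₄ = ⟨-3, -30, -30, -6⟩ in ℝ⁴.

3e₁ - 3e₂ + 3e₃ + e₄ = 0

Set up α₁e₁ + … + α₄e₄ = 0 and solve the homogeneous system.
The free variable yields coefficients (3, -3, 3, 1) (any nonzero multiple also works).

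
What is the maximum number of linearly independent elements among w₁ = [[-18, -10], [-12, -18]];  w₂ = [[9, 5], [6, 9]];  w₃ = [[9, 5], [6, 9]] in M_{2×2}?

1

Represent each element by its coordinate vector in ℝ⁴.
Apply Gaussian elimination to the matrix whose rows are w₁, w₂, w₃.
The echelon form has 1 nonzero row, so the rank is 1.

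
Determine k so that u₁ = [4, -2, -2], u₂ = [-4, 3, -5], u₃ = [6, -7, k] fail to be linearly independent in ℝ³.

k = 25

Dependence holds iff the 3×3 matrix [u₁ u₂ u₃] is singular.
Expanding, det = 4*k - 100.
This vanishes exactly when k = 25.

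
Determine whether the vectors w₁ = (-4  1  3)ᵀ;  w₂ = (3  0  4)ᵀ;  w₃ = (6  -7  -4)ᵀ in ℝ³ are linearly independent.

linearly independent

The matrix [w₁|w₂|w₃] has determinant -139.
A nonzero determinant means the columns are linearly independent.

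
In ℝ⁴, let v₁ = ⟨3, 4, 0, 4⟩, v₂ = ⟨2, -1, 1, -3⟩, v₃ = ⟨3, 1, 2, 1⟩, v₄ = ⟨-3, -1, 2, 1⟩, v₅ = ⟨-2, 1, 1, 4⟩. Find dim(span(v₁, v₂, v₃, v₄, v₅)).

4

Form the matrix with v₁, v₂, v₃, v₄, v₅ as columns and reduce.
The echelon form has 4 nonzero rows, so the rank is 4.
(With 5 elements in a 4-dimensional space the rank is at most 4.)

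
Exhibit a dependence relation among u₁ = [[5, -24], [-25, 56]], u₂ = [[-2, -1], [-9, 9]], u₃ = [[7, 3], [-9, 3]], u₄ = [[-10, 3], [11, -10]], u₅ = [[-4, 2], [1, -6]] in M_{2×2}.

u₁ - 3u₂ + 3u₃ + 2u₄ + 3u₅ = 0

Take coordinates with respect to {E₁₁, E₁₂, E₂₁, E₂₂}.
Row-reduce the matrix with u₁, u₂, u₃, u₄, u₅ as columns; the null space gives the coefficients.
One solution (up to scaling) is (1, -3, 3, 2, 3).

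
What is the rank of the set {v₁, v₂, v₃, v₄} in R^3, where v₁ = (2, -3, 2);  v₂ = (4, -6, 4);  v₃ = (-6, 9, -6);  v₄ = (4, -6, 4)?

Row-reduce the 4×3 matrix with these as rows.
Reduction leaves 1 leading entry, giving rank 1.
(With 4 elements in a 3-dimensional space the rank is at most 3.)

1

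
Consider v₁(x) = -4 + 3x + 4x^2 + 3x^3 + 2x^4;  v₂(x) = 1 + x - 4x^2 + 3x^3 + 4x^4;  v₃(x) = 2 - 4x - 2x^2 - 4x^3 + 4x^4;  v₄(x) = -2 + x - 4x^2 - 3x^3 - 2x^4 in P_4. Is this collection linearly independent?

linearly independent

Take coordinates with respect to the standard basis {1, x, …, x^4}.
Place the vectors as rows of a 4×5 matrix and reduce to echelon form.
The reduction yields 4 nonzero rows, so the rank is 4.
Since rank = 4 (the number of vectors), the set is linearly independent.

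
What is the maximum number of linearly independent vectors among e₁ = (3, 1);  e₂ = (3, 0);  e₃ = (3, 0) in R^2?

Put the 2×3 matrix [e₁|e₂|e₃] into echelon form.
Exactly 2 pivots survive; hence the rank is 2.
(With 3 elements in a 2-dimensional space the rank is at most 2.)

2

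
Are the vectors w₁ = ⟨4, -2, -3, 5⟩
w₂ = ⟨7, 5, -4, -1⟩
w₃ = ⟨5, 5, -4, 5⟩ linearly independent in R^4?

linearly independent

Place the vectors as rows of a 3×4 matrix and reduce to echelon form.
The reduction yields 3 nonzero rows, so the rank is 3.
Since rank = 3 (the number of vectors), the set is linearly independent.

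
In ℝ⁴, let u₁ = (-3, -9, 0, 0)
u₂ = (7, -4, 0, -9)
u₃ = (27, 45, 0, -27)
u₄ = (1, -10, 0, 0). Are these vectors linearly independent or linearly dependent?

linearly dependent

Place the vectors as rows of a 4×4 matrix and reduce to echelon form.
The reduction yields 3 nonzero rows, so the rank is 3.
Since rank 3 < 4, the set is linearly dependent.
Indeed 3u₁ - 3u₂ + u₃ + 3u₄ = 0.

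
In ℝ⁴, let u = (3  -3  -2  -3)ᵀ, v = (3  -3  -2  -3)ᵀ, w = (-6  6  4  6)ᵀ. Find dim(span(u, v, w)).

Put the 4×3 matrix [u|v|w] into echelon form.
Exactly 1 pivot survives; hence the rank is 1.

1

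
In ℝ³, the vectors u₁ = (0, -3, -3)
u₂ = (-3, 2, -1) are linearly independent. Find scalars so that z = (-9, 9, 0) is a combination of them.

z = -u₁ + 3u₂

Since u₁, u₂ are independent, the coefficients expressing z are uniquely determined by a linear system.
The system has the unique solution (α₁, α₂) = (-1, 3).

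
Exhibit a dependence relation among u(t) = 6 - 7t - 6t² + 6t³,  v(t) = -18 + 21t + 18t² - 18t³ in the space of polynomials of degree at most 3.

3u + v = 0

Take coordinates with respect to {1, t, …, t³}.
Set up α₁u + α₂v = 0 and solve the homogeneous system.
A generator of the null space is (3, 1).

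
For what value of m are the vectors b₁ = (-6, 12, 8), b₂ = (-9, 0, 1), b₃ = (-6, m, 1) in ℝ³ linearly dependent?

The vectors are dependent exactly when the determinant of the matrix with rows b₁, b₂, b₃ vanishes.
Expanding, det = 36 - 66*m.
This vanishes exactly when m = 6/11.

m = 6/11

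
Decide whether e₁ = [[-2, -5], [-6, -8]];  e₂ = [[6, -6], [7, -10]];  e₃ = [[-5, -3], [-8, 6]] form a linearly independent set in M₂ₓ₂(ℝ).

linearly independent

Take coordinates with respect to the standard basis {E₁₁, E₁₂, E₂₁, E₂₂}.
Row-reduce the matrix whose columns are e₁, e₂, e₃.
The reduction yields 3 nonzero rows, so the rank is 3.
Since rank = 3 (the number of vectors), the set is linearly independent.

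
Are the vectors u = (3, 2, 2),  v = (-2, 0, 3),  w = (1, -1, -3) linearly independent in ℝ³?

Form the 3×3 matrix with these as columns; its determinant is 7.
A nonzero determinant means the columns are linearly independent.

linearly independent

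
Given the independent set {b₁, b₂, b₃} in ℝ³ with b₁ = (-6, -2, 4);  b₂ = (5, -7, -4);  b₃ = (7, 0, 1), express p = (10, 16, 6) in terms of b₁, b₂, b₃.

p = -b₁ - 2b₂ + 2b₃

Since b₁, b₂, b₃ are independent, the coefficients expressing p are uniquely determined by a linear system.
Back-substitution yields (α₁, α₂, α₃) = (-1, -2, 2).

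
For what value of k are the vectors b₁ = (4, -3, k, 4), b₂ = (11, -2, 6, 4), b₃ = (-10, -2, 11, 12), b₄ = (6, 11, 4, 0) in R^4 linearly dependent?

k = 31/7

The set is linearly dependent precisely when det[b₁; b₂; b₃; b₄] = 0.
The determinant works out to 8804 - 1988*k.
Solving 8804 - 1988*k = 0 yields k = 31/7.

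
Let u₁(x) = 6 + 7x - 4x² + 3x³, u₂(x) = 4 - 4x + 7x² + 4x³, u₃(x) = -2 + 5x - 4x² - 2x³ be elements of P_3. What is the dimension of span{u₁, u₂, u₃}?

Use coordinates relative to {1, x, …, x³}.
Form the matrix with u₁, u₂, u₃ as columns and reduce.
There are 3 pivot columns, so rank = 3.

3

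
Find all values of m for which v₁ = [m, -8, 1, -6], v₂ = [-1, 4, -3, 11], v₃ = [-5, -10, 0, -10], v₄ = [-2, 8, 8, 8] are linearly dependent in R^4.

Dependence holds iff the 4×4 matrix [v₁ v₂ v₃ v₄] is singular.
Cofactor expansion gives det = -560*m - 3500.
This vanishes exactly when m = -25/4.

m = -25/4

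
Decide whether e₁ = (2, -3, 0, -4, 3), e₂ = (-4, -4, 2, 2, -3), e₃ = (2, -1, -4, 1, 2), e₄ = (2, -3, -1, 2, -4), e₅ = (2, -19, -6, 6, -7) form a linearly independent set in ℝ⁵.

linearly dependent

The matrix [e₁|e₂|e₃|e₄|e₅] has determinant 0.
A zero determinant means the columns are linearly dependent.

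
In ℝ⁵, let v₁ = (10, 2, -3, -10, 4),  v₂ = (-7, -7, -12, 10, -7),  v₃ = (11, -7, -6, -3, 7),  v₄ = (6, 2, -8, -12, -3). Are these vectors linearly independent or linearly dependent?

Row-reduce the matrix whose columns are v₁, v₂, v₃, v₄.
The reduction yields 4 nonzero rows, so the rank is 4.
Since rank = 4 (the number of vectors), the set is linearly independent.

linearly independent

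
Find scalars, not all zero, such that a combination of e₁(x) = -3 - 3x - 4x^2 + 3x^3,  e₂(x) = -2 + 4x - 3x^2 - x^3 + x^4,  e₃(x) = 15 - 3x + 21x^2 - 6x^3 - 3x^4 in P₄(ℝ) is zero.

3e₁ + 3e₂ + e₃ = 0

Write each element as a vector in ℝ⁵ using {1, x, …, x^4}.
Solve the homogeneous system with e₁, e₂, e₃ as columns by row-reducing the coefficient matrix.
A generator of the null space is (3, 3, 1).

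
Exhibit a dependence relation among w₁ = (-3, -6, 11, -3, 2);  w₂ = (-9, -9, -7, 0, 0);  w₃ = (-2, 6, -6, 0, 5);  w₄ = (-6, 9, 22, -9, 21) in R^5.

3w₁ - w₂ + 3w₃ - w₄ = 0

Write the vectors as columns of a matrix and find a nonzero vector in its null space.
The free variable yields coefficients (3, -1, 3, -1) (any nonzero multiple also works).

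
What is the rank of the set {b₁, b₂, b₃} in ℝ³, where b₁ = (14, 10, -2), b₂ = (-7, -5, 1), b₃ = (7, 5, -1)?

Apply Gaussian elimination to the matrix whose rows are b₁, b₂, b₃.
Exactly 1 pivot survives; hence the rank is 1.

1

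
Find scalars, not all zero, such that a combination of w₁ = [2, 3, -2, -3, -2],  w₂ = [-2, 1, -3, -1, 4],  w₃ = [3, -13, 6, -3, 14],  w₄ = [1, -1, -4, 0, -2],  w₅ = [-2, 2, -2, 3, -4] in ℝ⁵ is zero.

Write the vectors as columns of a matrix and find a nonzero vector in its null space.
One solution (up to scaling) is (2, 0, 1, -1, 3).

2w₁ + w₃ - w₄ + 3w₅ = 0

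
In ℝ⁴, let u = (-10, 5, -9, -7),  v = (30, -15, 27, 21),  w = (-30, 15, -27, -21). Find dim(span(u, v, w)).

Put the 4×3 matrix [u|v|w] into echelon form.
Exactly 1 pivot survives; hence the rank is 1.

dim = 1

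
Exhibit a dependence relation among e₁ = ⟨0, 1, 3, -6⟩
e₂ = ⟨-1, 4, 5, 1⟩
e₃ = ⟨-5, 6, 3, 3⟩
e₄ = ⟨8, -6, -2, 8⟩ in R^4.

2e₁ - 2e₂ + 2e₃ + e₄ = 0

Row-reduce the matrix with e₁, e₂, e₃, e₄ as columns; the null space gives the coefficients.
One solution (up to scaling) is (2, -2, 2, 1).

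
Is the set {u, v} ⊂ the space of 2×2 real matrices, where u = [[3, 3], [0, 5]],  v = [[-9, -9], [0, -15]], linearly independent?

Take coordinates with respect to the standard basis {E₁₁, E₁₂, E₂₁, E₂₂}.
One vector is a scalar multiple of another, so the set is dependent.

linearly dependent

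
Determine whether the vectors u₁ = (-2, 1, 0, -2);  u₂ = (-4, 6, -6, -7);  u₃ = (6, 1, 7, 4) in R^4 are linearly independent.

Row-reduce the matrix whose columns are u₁, u₂, u₃.
The reduction yields 3 nonzero rows, so the rank is 3.
Since rank = 3 (the number of vectors), the set is linearly independent.

linearly independent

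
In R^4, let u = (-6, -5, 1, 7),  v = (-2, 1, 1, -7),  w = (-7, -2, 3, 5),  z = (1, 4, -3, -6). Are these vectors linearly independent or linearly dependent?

The matrix [u|v|w|z] has determinant -682.
A nonzero determinant means the columns are linearly independent.

linearly independent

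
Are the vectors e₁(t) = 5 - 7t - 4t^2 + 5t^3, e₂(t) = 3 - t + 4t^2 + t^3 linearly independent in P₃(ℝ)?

Take coordinates with respect to the standard basis {1, t, …, t^3}.
Row-reduce the matrix whose columns are e₁, e₂.
The reduction yields 2 nonzero rows, so the rank is 2.
Since rank = 2 (the number of vectors), the set is linearly independent.

linearly independent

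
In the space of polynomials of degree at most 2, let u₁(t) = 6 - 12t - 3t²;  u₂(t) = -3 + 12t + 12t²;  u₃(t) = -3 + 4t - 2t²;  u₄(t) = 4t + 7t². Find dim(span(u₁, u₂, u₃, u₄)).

Represent each element by its coordinate vector in ℝ³.
Row-reduce the 4×3 matrix with these as rows.
There are 2 pivot columns, so rank = 2.
(With 4 elements in a 3-dimensional space the rank is at most 3.)

dim = 2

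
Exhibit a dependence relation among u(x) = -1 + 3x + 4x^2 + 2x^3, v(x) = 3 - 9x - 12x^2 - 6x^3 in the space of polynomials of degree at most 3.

3u + v = 0

Pass to coordinate vectors relative to the basis {1, x, …, x^3}.
Solve the homogeneous system with u, v as columns by row-reducing the coefficient matrix.
One solution (up to scaling) is (3, 1).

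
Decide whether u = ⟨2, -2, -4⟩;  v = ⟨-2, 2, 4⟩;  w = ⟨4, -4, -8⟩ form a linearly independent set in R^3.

linearly dependent

Form the 3×3 matrix with these as columns; its determinant is 0.
A zero determinant means the columns are linearly dependent.
Indeed u + v = 0.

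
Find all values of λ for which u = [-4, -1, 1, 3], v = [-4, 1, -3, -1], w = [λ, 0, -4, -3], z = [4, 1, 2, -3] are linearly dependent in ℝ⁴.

λ = 12

The vectors are dependent exactly when the determinant of the matrix with rows u, v, w, z vanishes.
Expanding, det = 6*λ - 72.
Setting this to zero gives λ = 12.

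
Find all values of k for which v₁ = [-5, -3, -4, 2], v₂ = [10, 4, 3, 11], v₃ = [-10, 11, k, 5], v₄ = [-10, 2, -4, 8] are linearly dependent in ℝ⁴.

k = 19/8

The vectors are dependent exactly when the determinant of the matrix with rows v₁, v₂, v₃, v₄ vanishes.
Expanding, det = 640*k - 1520.
Solving 640*k - 1520 = 0 yields k = 19/8.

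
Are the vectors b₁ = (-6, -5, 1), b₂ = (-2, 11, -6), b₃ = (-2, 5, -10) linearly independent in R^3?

linearly independent

Form the 3×3 matrix with these as columns; its determinant is 532.
A nonzero determinant means the columns are linearly independent.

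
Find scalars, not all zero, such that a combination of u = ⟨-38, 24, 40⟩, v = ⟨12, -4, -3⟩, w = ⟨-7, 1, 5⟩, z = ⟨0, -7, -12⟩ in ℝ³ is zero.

Set up α₁u + … + α₄z = 0 and solve the homogeneous system.
One solution (up to scaling) is (1, 2, -2, 2).

u + 2v - 2w + 2z = 0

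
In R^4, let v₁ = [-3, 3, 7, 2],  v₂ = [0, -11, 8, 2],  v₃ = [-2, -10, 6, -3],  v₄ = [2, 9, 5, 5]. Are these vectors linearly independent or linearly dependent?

Row-reduce the matrix whose columns are v₁, v₂, v₃, v₄.
The reduction yields 4 nonzero rows, so the rank is 4.
Since rank = 4 (the number of vectors), the set is linearly independent.

linearly independent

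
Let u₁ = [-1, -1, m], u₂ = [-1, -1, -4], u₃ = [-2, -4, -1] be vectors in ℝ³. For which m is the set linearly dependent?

Dependence holds iff the 3×3 matrix [u₁ u₂ u₃] is singular.
The determinant works out to 2*m + 8.
Solving 2*m + 8 = 0 yields m = -4.

m = -4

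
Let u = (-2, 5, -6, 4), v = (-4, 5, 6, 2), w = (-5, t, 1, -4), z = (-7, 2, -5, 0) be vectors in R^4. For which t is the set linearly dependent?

Dependence holds iff the 4×4 matrix [u v w z] is singular.
The determinant works out to -312*t - 936.
Solving -312*t - 936 = 0 yields t = -3.

t = -3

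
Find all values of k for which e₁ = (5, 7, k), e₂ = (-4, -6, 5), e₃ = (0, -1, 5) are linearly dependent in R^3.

The set is linearly dependent precisely when det[e₁; e₂; e₃] = 0.
Cofactor expansion gives det = 4*k + 15.
Setting this to zero gives k = -15/4.

k = -15/4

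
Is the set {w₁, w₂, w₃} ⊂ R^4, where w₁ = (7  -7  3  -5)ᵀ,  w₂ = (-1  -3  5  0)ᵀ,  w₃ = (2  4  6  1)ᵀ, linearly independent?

linearly independent

Row-reduce the matrix whose columns are w₁, w₂, w₃.
The reduction yields 3 nonzero rows, so the rank is 3.
Since rank = 3 (the number of vectors), the set is linearly independent.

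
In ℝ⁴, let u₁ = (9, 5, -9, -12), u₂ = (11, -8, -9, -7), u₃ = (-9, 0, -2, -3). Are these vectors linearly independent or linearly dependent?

Place the vectors as rows of a 3×4 matrix and reduce to echelon form.
The reduction yields 3 nonzero rows, so the rank is 3.
Since rank = 3 (the number of vectors), the set is linearly independent.

linearly independent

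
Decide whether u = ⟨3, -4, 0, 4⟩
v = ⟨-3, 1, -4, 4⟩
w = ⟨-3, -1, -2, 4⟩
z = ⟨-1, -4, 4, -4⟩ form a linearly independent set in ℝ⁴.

Row-reduce the matrix whose columns are u, v, w, z.
The reduction yields 4 nonzero rows, so the rank is 4.
Since rank = 4 (the number of vectors), the set is linearly independent.

linearly independent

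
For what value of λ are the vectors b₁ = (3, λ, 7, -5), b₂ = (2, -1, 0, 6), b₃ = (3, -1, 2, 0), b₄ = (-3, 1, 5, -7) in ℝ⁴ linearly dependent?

λ = -1

Dependence holds iff the 4×4 matrix [b₁ b₂ b₃ b₄] is singular.
Cofactor expansion gives det = -98*λ - 98.
Solving -98*λ - 98 = 0 yields λ = -1.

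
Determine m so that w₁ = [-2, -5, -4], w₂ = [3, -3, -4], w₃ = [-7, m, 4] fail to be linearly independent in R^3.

m = 7/5

The set is linearly dependent precisely when det[w₁; w₂; w₃] = 0.
Cofactor expansion gives det = 28 - 20*m.
Solving 28 - 20*m = 0 yields m = 7/5.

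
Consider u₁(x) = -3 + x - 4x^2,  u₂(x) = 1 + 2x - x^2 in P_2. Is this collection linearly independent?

linearly independent

Write each element as a coordinate vector in ℝ³ using {1, x, x^2}.
Place the vectors as rows of a 2×3 matrix and reduce to echelon form.
The reduction yields 2 nonzero rows, so the rank is 2.
Since rank = 2 (the number of vectors), the set is linearly independent.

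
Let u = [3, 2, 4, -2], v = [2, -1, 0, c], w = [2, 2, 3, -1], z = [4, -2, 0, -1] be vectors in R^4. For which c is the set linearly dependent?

c = -1/2

The vectors are dependent exactly when the determinant of the matrix with rows u, v, w, z vanishes.
The determinant works out to -6*c - 3.
Setting this to zero gives c = -1/2.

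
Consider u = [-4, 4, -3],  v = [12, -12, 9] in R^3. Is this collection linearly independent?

linearly dependent

Place the vectors as rows of a 2×3 matrix and reduce to echelon form.
The reduction yields 1 nonzero row, so the rank is 1.
Since rank 1 < 2, the set is linearly dependent.
Indeed 3u + v = 0.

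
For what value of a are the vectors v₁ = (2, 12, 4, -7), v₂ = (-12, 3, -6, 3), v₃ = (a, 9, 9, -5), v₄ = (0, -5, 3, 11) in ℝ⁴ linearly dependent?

The set is linearly dependent precisely when det[v₁; v₂; v₃; v₄] = 0.
The determinant works out to 8820 - 945*a.
Solving 8820 - 945*a = 0 yields a = 28/3.

a = 28/3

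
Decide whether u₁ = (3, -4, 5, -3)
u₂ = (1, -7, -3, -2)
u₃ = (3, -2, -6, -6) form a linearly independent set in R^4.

Row-reduce the matrix whose columns are u₁, u₂, u₃.
The reduction yields 3 nonzero rows, so the rank is 3.
Since rank = 3 (the number of vectors), the set is linearly independent.

linearly independent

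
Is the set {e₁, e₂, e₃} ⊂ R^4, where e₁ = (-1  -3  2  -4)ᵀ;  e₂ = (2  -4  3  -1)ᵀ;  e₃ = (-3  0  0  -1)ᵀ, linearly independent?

linearly independent

Place the vectors as rows of a 3×4 matrix and reduce to echelon form.
The reduction yields 3 nonzero rows, so the rank is 3.
Since rank = 3 (the number of vectors), the set is linearly independent.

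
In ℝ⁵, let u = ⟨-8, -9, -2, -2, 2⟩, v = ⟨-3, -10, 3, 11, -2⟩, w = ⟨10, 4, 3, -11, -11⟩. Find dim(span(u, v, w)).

Form the matrix with u, v, w as columns and reduce.
The echelon form has 3 nonzero rows, so the rank is 3.

3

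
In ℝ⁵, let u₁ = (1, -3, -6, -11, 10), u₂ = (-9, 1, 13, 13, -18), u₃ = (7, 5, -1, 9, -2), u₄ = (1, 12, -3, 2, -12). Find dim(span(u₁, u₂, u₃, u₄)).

Put the 5×4 matrix [u₁|u₂|u₃|u₄] into echelon form.
Exactly 3 pivots survive; hence the rank is 3.

dim = 3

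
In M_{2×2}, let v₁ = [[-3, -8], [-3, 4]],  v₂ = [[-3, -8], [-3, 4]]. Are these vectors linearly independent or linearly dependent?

Write each element as a coordinate vector in ℝ⁴ using {E₁₁, E₁₂, E₂₁, E₂₂}.
Two of the vectors are equal, giving an immediate dependence.

linearly dependent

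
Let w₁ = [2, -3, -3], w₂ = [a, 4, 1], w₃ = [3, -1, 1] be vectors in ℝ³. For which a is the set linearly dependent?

a = -37/6

Dependence holds iff the 3×3 matrix [w₁ w₂ w₃] is singular.
The determinant works out to 6*a + 37.
This vanishes exactly when a = -37/6.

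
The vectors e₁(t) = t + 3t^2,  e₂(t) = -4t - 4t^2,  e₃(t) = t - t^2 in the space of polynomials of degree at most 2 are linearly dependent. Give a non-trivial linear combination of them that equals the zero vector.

2e₁ + e₂ + 2e₃ = 0

Pass to coordinate vectors relative to the basis {1, t, t^2}.
Write the vectors as columns of a matrix and find a nonzero vector in its null space.
One solution (up to scaling) is (2, 1, 2).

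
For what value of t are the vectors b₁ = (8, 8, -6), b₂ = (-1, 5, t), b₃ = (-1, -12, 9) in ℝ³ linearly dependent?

Dependence holds iff the 3×3 matrix [b₁ b₂ b₃] is singular.
The determinant works out to 88*t + 330.
Setting this to zero gives t = -15/4.

t = -15/4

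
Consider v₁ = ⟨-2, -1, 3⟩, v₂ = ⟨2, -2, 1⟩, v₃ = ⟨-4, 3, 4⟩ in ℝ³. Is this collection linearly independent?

linearly independent

Place the vectors as rows of a 3×3 matrix and reduce to echelon form.
The reduction yields 3 nonzero rows, so the rank is 3.
Since rank = 3 (the number of vectors), the set is linearly independent.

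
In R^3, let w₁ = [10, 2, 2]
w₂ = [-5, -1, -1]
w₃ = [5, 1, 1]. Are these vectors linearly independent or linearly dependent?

One vector is a scalar multiple of another, so the set is dependent.

linearly dependent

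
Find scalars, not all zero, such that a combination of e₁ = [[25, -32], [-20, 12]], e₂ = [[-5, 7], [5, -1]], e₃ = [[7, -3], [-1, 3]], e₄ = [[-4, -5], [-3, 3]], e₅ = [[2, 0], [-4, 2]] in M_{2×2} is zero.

e₁ + 3e₂ - 2e₃ - e₄ = 0

Write each element as a vector in ℝ⁴ using {E₁₁, E₁₂, E₂₁, E₂₂}.
Solve the homogeneous system with e₁, e₂, e₃, e₄, e₅ as columns by row-reducing the coefficient matrix.
One solution (up to scaling) is (1, 3, -2, -1, 0).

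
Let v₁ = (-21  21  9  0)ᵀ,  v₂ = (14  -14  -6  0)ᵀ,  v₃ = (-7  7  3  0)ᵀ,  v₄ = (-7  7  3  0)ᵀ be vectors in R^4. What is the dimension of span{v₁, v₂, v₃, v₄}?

dim = 1

Apply Gaussian elimination to the matrix whose rows are v₁, v₂, v₃, v₄.
There is 1 pivot column, so rank = 1.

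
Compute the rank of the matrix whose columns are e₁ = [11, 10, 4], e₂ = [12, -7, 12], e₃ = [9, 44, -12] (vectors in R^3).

Apply Gaussian elimination to the matrix whose rows are e₁, e₂, e₃.
The echelon form has 2 nonzero rows, so the rank is 2.

2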